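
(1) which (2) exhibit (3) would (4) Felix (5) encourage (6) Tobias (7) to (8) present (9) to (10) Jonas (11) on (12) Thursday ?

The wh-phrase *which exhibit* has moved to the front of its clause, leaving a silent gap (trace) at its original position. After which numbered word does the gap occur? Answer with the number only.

Underlying clause: Felix would encourage Tobias to present which exhibit to Jonas on Thursday.
The filler 'which exhibit' is interpreted as the direct object of 'present'. Wh-movement fronts it, leaving a gap right after 'present':
Which exhibit would Felix encourage Tobias to present ___ to Jonas on Thursday?
'present' is word 8.

8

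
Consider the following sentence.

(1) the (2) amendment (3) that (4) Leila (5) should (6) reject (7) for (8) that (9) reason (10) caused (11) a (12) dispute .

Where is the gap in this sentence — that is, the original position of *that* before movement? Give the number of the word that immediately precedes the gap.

6

'that' functions as the direct object of 'reject'. It moves to the left edge, and the trace sits right after 'reject':
The amendment that Leila should reject ___ for that reason caused a dispute.
'reject' is word 6.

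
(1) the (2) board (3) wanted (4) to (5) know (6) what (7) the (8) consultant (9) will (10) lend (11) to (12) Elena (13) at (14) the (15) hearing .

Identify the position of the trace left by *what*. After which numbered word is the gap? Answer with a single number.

10

Before movement: The consultant will lend what to Elena at the hearing.
The filler 'what' is interpreted as the direct object of 'lend'. Wh-movement fronts it, leaving a gap right after 'lend':
The board wanted to know what the consultant will lend ___ to Elena at the hearing.
'lend' is word 10.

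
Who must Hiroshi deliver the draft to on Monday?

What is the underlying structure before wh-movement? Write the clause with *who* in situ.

The filler 'who' is interpreted as the object of the preposition 'to' (recipient of 'deliver'). Wh-movement fronts it, leaving a gap right after 'to':
Who must Hiroshi deliver the draft to ___ on Monday?

Hiroshi must deliver the draft to who on Monday.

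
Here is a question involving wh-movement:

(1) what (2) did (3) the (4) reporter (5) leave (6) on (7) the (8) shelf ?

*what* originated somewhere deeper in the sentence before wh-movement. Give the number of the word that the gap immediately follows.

5

Before movement: The reporter did leave what on the shelf.
'what' is the direct object of 'leave'. Wh-movement fronts it, leaving a gap right after 'leave':
What did the reporter leave ___ on the shelf?
'leave' is word 5.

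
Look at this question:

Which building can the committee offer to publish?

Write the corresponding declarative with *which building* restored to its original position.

The filler 'which building' is interpreted as the direct object of 'publish'. It moves to the left edge, and the trace sits right after 'publish':
Which building can the committee offer to publish ___?

The committee can offer to publish which building.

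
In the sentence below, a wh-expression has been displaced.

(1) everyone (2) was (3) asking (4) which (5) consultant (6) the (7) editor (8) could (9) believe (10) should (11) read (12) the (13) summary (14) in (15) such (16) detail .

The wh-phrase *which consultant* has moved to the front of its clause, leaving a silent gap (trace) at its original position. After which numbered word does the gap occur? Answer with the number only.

Underlying clause: The editor could believe which consultant should read the summary in such detail.
'which consultant' functions as the subject of the clause embedded under 'believe'. Wh-movement fronts it, leaving a gap right after 'believe':
Everyone was asking which consultant the editor could believe ___ should read the summary in such detail.
'believe' is word 9.

9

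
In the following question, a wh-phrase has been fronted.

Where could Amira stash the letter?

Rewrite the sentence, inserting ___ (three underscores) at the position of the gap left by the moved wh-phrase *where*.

Where could Amira stash the letter ___?

Before movement: Amira could stash the letter where.
'where' is the locative complement of 'stash'. The gap is right after 'letter'.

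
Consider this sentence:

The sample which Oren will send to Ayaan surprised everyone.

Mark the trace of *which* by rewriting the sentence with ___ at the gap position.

'which' is the direct object of 'send'. The gap is right after 'send'.

The sample which Oren will send ___ to Ayaan surprised everyone.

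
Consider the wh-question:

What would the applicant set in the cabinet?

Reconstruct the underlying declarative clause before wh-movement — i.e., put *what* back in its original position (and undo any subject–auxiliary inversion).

'what' functions as the direct object of 'set'. Fronting leaves a gap immediately after 'set':
What would the applicant set ___ in the cabinet?

The applicant would set what in the cabinet.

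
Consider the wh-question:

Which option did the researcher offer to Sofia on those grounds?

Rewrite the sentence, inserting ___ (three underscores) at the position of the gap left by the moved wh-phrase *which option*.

Underlying clause: The researcher did offer which option to Sofia on those grounds.
'which option' functions as the direct object of 'offer'. The gap is right after 'offer'.

Which option did the researcher offer ___ to Sofia on those grounds?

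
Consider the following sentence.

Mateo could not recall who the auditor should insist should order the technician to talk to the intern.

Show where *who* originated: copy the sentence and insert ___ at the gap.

Pre-movement form: The auditor should insist who should order the technician to talk to the intern.
'who' functions as the subject of the clause embedded under 'insist'. The gap is right after 'insist'.

Mateo could not recall who the auditor should insist ___ should order the technician to talk to the intern.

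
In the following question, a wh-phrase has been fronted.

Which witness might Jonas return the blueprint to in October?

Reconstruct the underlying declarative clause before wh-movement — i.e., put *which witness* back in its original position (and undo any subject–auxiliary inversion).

The filler 'which witness' is interpreted as the object of the preposition 'to' (recipient of 'return'). It moves to the left edge, and the trace sits right after 'to':
Which witness might Jonas return the blueprint to ___ in October?

Jonas might return the blueprint to which witness in October.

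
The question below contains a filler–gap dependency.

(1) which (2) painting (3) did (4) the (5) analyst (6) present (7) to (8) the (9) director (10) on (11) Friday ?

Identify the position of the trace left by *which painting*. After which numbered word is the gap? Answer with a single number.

Underlying clause: The analyst did present which painting to the director on Friday.
'which painting' functions as the direct object of 'present'. Fronting leaves a gap immediately after 'present':
Which painting did the analyst present ___ to the director on Friday?
'present' is word 6.

6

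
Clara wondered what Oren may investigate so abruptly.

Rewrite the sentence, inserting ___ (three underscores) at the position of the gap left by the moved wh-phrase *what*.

Underlying clause: Oren may investigate what so abruptly.
'what' functions as the direct object of 'investigate'. The gap is right after 'investigate'.

Clara wondered what Oren may investigate ___ so abruptly.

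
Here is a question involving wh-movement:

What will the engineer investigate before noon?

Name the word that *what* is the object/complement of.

investigate

Before movement: The engineer will investigate what before noon.
'what' functions as the direct object of 'investigate'. Fronting leaves a gap immediately after 'investigate':
What will the engineer investigate ___ before noon?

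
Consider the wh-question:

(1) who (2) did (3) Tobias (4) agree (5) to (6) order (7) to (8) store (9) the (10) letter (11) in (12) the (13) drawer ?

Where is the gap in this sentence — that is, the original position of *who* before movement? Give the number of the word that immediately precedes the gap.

In situ: Tobias did agree to order who to store the letter in the drawer.
The filler 'who' is interpreted as the direct object of 'order'. Wh-movement fronts it, leaving a gap right after 'order':
Who did Tobias agree to order ___ to store the letter in the drawer?
'order' is word 6.

6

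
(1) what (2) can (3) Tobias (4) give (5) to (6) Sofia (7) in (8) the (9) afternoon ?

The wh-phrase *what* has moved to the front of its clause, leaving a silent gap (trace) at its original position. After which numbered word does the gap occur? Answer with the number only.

4

Pre-movement form: Tobias can give what to Sofia in the afternoon.
The filler 'what' is interpreted as the direct object of 'give'. It moves to the left edge, and the trace sits right after 'give':
What can Tobias give ___ to Sofia in the afternoon?
'give' is word 4.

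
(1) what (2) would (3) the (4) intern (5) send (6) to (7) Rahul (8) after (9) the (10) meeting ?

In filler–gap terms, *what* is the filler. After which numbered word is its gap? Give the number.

5

Pre-movement form: The intern would send what to Rahul after the meeting.
'what' functions as the direct object of 'send'. It moves to the left edge, and the trace sits right after 'send':
What would the intern send ___ to Rahul after the meeting?
'send' is word 5.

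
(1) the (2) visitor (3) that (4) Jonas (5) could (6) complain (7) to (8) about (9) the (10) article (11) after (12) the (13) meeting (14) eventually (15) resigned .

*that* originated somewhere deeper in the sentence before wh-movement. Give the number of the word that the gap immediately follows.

'that' is the object of the preposition 'to'. Wh-movement fronts it, leaving a gap right after 'to':
The visitor that Jonas could complain to ___ about the article after the meeting eventually resigned.
'to' is word 7.

7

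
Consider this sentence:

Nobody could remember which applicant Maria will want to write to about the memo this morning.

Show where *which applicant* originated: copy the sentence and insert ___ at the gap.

Underlying clause: Maria will want to write to which applicant about the memo this morning.
'which applicant' functions as the object of the preposition 'to'. The gap is right after 'to'.

Nobody could remember which applicant Maria will want to write to ___ about the memo this morning.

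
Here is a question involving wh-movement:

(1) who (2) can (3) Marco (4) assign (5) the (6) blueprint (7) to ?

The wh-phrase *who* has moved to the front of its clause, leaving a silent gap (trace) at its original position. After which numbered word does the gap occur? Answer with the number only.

7

Underlying clause: Marco can assign the blueprint to who.
'who' functions as the object of the preposition 'to' (recipient of 'assign'). Fronting leaves a gap immediately after 'to':
Who can Marco assign the blueprint to ___?
'to' is word 7.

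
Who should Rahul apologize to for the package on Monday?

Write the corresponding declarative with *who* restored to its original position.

'who' functions as the object of the preposition 'to'. It moves to the left edge, and the trace sits right after 'to':
Who should Rahul apologize to ___ for the package on Monday?

Rahul should apologize to who for the package on Monday.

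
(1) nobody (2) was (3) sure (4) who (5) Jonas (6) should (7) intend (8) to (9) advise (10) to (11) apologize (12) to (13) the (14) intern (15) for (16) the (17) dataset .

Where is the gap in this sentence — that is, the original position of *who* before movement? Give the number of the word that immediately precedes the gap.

9

Underlying clause: Jonas should intend to advise who to apologize to the intern for the dataset.
The filler 'who' is interpreted as the direct object of 'advise'. Wh-movement fronts it, leaving a gap right after 'advise':
Nobody was sure who Jonas should intend to advise ___ to apologize to the intern for the dataset.
'advise' is word 9.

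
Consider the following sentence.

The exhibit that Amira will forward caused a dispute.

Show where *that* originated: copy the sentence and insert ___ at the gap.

'that' functions as the direct object of 'forward'. The gap is right after 'forward'.

The exhibit that Amira will forward ___ caused a dispute.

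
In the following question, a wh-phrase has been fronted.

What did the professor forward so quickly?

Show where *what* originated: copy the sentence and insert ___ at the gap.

Before movement: The professor did forward what so quickly.
'what' is the direct object of 'forward'. The gap is right after 'forward'.

What did the professor forward ___ so quickly?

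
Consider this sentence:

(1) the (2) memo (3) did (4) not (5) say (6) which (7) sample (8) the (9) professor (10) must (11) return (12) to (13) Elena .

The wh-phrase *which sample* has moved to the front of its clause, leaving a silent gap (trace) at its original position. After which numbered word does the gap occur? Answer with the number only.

Before movement: The professor must return which sample to Elena.
'which sample' functions as the direct object of 'return'. It moves to the left edge, and the trace sits right after 'return':
The memo did not say which sample the professor must return ___ to Elena.
'return' is word 11.

11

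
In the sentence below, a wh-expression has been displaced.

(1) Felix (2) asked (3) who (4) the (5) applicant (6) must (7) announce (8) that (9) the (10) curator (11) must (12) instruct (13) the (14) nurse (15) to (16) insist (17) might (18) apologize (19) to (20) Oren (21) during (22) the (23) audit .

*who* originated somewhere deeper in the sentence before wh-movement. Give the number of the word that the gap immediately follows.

16

In situ: The applicant must announce that the curator must instruct the nurse to insist who might apologize to Oren during the audit.
The filler 'who' is interpreted as the subject of the clause embedded under 'insist'. It moves to the left edge, and the trace sits right after 'insist':
Felix asked who the applicant must announce that the curator must instruct the nurse to insist ___ might apologize to Oren during the audit.
'insist' is word 16.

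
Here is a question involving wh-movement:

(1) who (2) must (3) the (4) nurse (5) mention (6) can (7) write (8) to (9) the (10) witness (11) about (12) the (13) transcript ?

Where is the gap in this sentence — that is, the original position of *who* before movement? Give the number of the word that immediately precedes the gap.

5

Pre-movement form: The nurse must mention who can write to the witness about the transcript.
'who' is the subject of the clause embedded under 'mention'. Fronting leaves a gap immediately after 'mention':
Who must the nurse mention ___ can write to the witness about the transcript?
'mention' is word 5.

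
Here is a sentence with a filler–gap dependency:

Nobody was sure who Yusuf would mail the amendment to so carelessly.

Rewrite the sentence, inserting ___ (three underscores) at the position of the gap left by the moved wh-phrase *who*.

Nobody was sure who Yusuf would mail the amendment to ___ so carelessly.

In situ: Yusuf would mail the amendment to who so carelessly.
The filler 'who' is interpreted as the object of the preposition 'to' (recipient of 'mail'). The gap is right after 'to'.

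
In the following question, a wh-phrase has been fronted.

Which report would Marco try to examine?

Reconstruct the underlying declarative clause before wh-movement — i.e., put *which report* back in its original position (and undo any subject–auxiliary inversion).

The filler 'which report' is interpreted as the direct object of 'examine'. Fronting leaves a gap immediately after 'examine':
Which report would Marco try to examine ___?

Marco would try to examine which report.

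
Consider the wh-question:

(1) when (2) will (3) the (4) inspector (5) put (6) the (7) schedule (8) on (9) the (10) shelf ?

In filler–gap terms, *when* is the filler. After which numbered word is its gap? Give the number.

Pre-movement form: The inspector will put the schedule on the shelf when.
The filler 'when' is interpreted as the temporal adjunct. It moves to the left edge, and the trace sits right after 'shelf':
When will the inspector put the schedule on the shelf ___?
'shelf' is word 10.

10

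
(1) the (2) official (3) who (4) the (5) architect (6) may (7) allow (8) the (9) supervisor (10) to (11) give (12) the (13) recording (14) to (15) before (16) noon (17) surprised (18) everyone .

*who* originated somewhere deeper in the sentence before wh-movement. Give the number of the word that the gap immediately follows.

'who' is the object of the preposition 'to' (recipient of 'give'). It moves to the left edge, and the trace sits right after 'to':
The official who the architect may allow the supervisor to give the recording to ___ before noon surprised everyone.
'to' is word 14.

14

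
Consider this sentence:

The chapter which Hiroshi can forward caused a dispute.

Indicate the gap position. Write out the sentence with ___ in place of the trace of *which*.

The filler 'which' is interpreted as the direct object of 'forward'. The gap is right after 'forward'.

The chapter which Hiroshi can forward ___ caused a dispute.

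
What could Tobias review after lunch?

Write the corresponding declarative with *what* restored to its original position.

'what' is the direct object of 'review'. Fronting leaves a gap immediately after 'review':
What could Tobias review ___ after lunch?

Tobias could review what after lunch.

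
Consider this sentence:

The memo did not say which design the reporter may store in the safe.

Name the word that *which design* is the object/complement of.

In situ: The reporter may store which design in the safe.
The filler 'which design' is interpreted as the direct object of 'store'. It moves to the left edge, and the trace sits right after 'store':
The memo did not say which design the reporter may store ___ in the safe.

store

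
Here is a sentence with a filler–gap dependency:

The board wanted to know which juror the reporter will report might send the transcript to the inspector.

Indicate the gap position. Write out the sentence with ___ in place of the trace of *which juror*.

The board wanted to know which juror the reporter will report ___ might send the transcript to the inspector.

In situ: The reporter will report which juror might send the transcript to the inspector.
The filler 'which juror' is interpreted as the subject of the clause embedded under 'report'. The gap is right after 'report'.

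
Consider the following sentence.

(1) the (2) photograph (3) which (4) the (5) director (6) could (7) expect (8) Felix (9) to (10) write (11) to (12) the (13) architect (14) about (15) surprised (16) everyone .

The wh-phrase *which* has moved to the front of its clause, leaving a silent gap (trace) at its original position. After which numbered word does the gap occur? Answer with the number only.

14

The filler 'which' is interpreted as the object of the preposition 'about'. Wh-movement fronts it, leaving a gap right after 'about':
The photograph which the director could expect Felix to write to the architect about ___ surprised everyone.
'about' is word 14.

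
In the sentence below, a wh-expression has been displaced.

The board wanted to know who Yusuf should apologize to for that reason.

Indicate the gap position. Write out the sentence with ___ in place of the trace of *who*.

The board wanted to know who Yusuf should apologize to ___ for that reason.

Before movement: Yusuf should apologize to who for that reason.
The filler 'who' is interpreted as the object of the preposition 'to'. The gap is right after 'to'.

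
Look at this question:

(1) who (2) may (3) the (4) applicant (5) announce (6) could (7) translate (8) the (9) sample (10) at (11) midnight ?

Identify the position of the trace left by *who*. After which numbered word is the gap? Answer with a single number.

5

Before movement: The applicant may announce who could translate the sample at midnight.
The filler 'who' is interpreted as the subject of the clause embedded under 'announce'. Fronting leaves a gap immediately after 'announce':
Who may the applicant announce ___ could translate the sample at midnight?
'announce' is word 5.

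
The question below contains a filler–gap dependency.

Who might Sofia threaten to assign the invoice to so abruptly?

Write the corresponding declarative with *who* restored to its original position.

'who' is the object of the preposition 'to' (recipient of 'assign'). Fronting leaves a gap immediately after 'to':
Who might Sofia threaten to assign the invoice to ___ so abruptly?

Sofia might threaten to assign the invoice to who so abruptly.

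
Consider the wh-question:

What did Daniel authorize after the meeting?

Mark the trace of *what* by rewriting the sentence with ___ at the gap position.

What did Daniel authorize ___ after the meeting?

Before movement: Daniel did authorize what after the meeting.
'what' is the direct object of 'authorize'. The gap is right after 'authorize'.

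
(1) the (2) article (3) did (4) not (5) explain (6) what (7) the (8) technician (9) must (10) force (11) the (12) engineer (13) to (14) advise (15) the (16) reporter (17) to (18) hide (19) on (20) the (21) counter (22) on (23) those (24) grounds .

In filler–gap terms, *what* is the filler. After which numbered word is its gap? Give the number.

In situ: The technician must force the engineer to advise the reporter to hide what on the counter on those grounds.
'what' functions as the direct object of 'hide'. Fronting leaves a gap immediately after 'hide':
The article did not explain what the technician must force the engineer to advise the reporter to hide ___ on the counter on those grounds.
'hide' is word 18.

18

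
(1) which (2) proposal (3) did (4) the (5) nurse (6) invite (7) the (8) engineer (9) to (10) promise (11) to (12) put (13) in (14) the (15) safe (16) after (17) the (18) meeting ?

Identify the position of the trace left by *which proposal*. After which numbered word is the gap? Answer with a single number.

12

Before movement: The nurse did invite the engineer to promise to put which proposal in the safe after the meeting.
The filler 'which proposal' is interpreted as the direct object of 'put'. It moves to the left edge, and the trace sits right after 'put':
Which proposal did the nurse invite the engineer to promise to put ___ in the safe after the meeting?
'put' is word 12.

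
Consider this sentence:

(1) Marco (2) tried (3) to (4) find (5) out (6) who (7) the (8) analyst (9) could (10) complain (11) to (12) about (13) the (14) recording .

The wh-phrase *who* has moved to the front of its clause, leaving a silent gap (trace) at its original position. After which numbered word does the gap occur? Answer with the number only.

Underlying clause: The analyst could complain to who about the recording.
The filler 'who' is interpreted as the object of the preposition 'to'. Fronting leaves a gap immediately after 'to':
Marco tried to find out who the analyst could complain to ___ about the recording.
'to' is word 11.

11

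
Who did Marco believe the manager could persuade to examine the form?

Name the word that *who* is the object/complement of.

persuade

Underlying clause: Marco did believe the manager could persuade who to examine the form.
'who' functions as the direct object of 'persuade'. It moves to the left edge, and the trace sits right after 'persuade':
Who did Marco believe the manager could persuade ___ to examine the form?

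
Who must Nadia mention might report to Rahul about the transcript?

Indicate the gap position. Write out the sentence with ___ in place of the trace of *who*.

Who must Nadia mention ___ might report to Rahul about the transcript?

Underlying clause: Nadia must mention who might report to Rahul about the transcript.
'who' is the subject of the clause embedded under 'mention'. The gap is right after 'mention'.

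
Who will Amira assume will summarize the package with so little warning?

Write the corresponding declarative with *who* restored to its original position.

Amira will assume who will summarize the package with so little warning.

'who' functions as the subject of the clause embedded under 'assume'. Fronting leaves a gap immediately after 'assume':
Who will Amira assume ___ will summarize the package with so little warning?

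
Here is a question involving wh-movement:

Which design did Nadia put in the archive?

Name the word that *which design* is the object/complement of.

put

Pre-movement form: Nadia did put which design in the archive.
'which design' functions as the direct object of 'put'. It moves to the left edge, and the trace sits right after 'put':
Which design did Nadia put ___ in the archive?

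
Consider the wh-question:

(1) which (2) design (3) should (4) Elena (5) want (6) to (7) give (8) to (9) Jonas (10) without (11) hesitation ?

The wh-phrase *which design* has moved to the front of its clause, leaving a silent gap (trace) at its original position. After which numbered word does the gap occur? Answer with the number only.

Pre-movement form: Elena should want to give which design to Jonas without hesitation.
The filler 'which design' is interpreted as the direct object of 'give'. It moves to the left edge, and the trace sits right after 'give':
Which design should Elena want to give ___ to Jonas without hesitation?
'give' is word 7.

7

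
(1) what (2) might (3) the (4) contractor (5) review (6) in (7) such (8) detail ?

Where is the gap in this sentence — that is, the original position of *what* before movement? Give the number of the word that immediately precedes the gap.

Underlying clause: The contractor might review what in such detail.
'what' functions as the direct object of 'review'. Fronting leaves a gap immediately after 'review':
What might the contractor review ___ in such detail?
'review' is word 5.

5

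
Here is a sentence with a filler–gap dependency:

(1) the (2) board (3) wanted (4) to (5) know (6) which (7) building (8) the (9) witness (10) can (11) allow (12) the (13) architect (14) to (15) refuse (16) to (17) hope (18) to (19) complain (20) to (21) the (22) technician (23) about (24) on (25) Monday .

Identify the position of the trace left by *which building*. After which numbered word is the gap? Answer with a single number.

In situ: The witness can allow the architect to refuse to hope to complain to the technician about which building on Monday.
'which building' is the object of the preposition 'about'. Wh-movement fronts it, leaving a gap right after 'about':
The board wanted to know which building the witness can allow the architect to refuse to hope to complain to the technician about ___ on Monday.
'about' is word 23.

23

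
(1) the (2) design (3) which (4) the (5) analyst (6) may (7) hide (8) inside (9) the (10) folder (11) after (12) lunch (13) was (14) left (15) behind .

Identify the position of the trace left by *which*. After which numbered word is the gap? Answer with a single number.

The filler 'which' is interpreted as the direct object of 'hide'. Wh-movement fronts it, leaving a gap right after 'hide':
The design which the analyst may hide ___ inside the folder after lunch was left behind.
'hide' is word 7.

7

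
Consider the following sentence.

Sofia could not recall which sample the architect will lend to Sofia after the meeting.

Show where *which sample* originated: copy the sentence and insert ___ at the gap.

Sofia could not recall which sample the architect will lend ___ to Sofia after the meeting.

In situ: The architect will lend which sample to Sofia after the meeting.
The filler 'which sample' is interpreted as the direct object of 'lend'. The gap is right after 'lend'.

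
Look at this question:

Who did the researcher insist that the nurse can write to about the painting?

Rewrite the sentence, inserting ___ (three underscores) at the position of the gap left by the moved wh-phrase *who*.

Underlying clause: The researcher did insist that the nurse can write to who about the painting.
'who' functions as the object of the preposition 'to'. The gap is right after 'to'.

Who did the researcher insist that the nurse can write to ___ about the painting?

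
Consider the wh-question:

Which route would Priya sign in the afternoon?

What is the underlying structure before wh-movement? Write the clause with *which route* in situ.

'which route' is the direct object of 'sign'. It moves to the left edge, and the trace sits right after 'sign':
Which route would Priya sign ___ in the afternoon?

Priya would sign which route in the afternoon.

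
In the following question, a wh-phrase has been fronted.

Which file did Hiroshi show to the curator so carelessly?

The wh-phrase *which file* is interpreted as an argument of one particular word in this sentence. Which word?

In situ: Hiroshi did show which file to the curator so carelessly.
'which file' functions as the direct object of 'show'. It moves to the left edge, and the trace sits right after 'show':
Which file did Hiroshi show ___ to the curator so carelessly?

show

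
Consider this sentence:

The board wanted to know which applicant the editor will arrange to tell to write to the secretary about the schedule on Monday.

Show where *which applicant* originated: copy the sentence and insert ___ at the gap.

In situ: The editor will arrange to tell which applicant to write to the secretary about the schedule on Monday.
'which applicant' is the direct object of 'tell'. The gap is right after 'tell'.

The board wanted to know which applicant the editor will arrange to tell ___ to write to the secretary about the schedule on Monday.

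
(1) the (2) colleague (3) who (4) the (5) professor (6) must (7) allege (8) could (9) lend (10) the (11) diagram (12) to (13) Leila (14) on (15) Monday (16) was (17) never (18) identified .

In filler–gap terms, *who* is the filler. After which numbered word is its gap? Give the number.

'who' is the subject of the clause embedded under 'allege'. Fronting leaves a gap immediately after 'allege':
The colleague who the professor must allege ___ could lend the diagram to Leila on Monday was never identified.
'allege' is word 7.

7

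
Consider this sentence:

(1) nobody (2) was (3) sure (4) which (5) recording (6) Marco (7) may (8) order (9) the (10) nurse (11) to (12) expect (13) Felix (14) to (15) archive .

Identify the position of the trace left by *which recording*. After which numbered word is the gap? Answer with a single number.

Underlying clause: Marco may order the nurse to expect Felix to archive which recording.
The filler 'which recording' is interpreted as the direct object of 'archive'. Fronting leaves a gap immediately after 'archive':
Nobody was sure which recording Marco may order the nurse to expect Felix to archive ___.
'archive' is word 15.

15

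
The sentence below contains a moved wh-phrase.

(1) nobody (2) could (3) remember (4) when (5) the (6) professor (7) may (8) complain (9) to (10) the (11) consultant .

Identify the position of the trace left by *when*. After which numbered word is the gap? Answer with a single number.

Before movement: The professor may complain to the consultant when.
'when' functions as the temporal adjunct. It moves to the left edge, and the trace sits right after 'consultant':
Nobody could remember when the professor may complain to the consultant ___.
'consultant' is word 11.

11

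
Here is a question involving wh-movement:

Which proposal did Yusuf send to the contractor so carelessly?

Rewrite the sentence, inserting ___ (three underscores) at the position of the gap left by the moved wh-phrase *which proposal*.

Which proposal did Yusuf send ___ to the contractor so carelessly?

In situ: Yusuf did send which proposal to the contractor so carelessly.
'which proposal' functions as the direct object of 'send'. The gap is right after 'send'.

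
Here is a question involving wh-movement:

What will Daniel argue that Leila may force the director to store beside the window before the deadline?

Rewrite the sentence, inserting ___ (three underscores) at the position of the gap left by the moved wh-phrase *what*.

Underlying clause: Daniel will argue that Leila may force the director to store what beside the window before the deadline.
The filler 'what' is interpreted as the direct object of 'store'. The gap is right after 'store'.

What will Daniel argue that Leila may force the director to store ___ beside the window before the deadline?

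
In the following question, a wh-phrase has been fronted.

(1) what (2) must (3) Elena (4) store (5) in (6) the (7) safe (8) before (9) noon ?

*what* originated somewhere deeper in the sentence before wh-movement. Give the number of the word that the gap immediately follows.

Pre-movement form: Elena must store what in the safe before noon.
'what' is the direct object of 'store'. It moves to the left edge, and the trace sits right after 'store':
What must Elena store ___ in the safe before noon?
'store' is word 4.

4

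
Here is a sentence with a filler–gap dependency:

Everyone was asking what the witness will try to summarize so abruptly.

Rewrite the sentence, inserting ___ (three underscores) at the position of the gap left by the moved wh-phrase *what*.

Underlying clause: The witness will try to summarize what so abruptly.
The filler 'what' is interpreted as the direct object of 'summarize'. The gap is right after 'summarize'.

Everyone was asking what the witness will try to summarize ___ so abruptly.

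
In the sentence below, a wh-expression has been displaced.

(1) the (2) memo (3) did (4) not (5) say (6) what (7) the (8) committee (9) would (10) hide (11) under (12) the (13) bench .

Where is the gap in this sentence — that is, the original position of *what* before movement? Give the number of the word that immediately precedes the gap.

10

Underlying clause: The committee would hide what under the bench.
'what' is the direct object of 'hide'. Fronting leaves a gap immediately after 'hide':
The memo did not say what the committee would hide ___ under the bench.
'hide' is word 10.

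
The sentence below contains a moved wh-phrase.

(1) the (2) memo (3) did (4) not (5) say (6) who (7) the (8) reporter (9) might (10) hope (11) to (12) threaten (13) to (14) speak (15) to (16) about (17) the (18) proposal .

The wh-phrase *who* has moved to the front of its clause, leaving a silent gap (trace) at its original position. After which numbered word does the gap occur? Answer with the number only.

In situ: The reporter might hope to threaten to speak to who about the proposal.
The filler 'who' is interpreted as the object of the preposition 'to'. Wh-movement fronts it, leaving a gap right after 'to':
The memo did not say who the reporter might hope to threaten to speak to ___ about the proposal.
'to' is word 15.

15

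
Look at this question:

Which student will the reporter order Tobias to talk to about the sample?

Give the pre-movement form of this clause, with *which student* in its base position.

The reporter will order Tobias to talk to which student about the sample.

'which student' is the object of the preposition 'to'. It moves to the left edge, and the trace sits right after 'to':
Which student will the reporter order Tobias to talk to ___ about the sample?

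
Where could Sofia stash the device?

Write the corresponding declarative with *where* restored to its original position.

Sofia could stash the device where.

'where' is the locative complement of 'stash'. It moves to the left edge, and the trace sits right after 'device':
Where could Sofia stash the device ___?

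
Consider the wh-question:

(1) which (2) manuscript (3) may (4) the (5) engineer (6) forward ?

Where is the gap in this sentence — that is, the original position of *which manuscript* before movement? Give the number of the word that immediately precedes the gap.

6

Underlying clause: The engineer may forward which manuscript.
The filler 'which manuscript' is interpreted as the direct object of 'forward'. Wh-movement fronts it, leaving a gap right after 'forward':
Which manuscript may the engineer forward ___?
'forward' is word 6.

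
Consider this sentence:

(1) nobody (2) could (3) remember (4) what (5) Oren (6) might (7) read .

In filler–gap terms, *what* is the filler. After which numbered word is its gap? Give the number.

Before movement: Oren might read what.
'what' is the direct object of 'read'. Fronting leaves a gap immediately after 'read':
Nobody could remember what Oren might read ___.
'read' is word 7.

7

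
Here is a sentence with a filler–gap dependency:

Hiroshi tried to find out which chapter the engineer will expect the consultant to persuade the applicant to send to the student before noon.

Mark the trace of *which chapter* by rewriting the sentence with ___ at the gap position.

Underlying clause: The engineer will expect the consultant to persuade the applicant to send which chapter to the student before noon.
The filler 'which chapter' is interpreted as the direct object of 'send'. The gap is right after 'send'.

Hiroshi tried to find out which chapter the engineer will expect the consultant to persuade the applicant to send ___ to the student before noon.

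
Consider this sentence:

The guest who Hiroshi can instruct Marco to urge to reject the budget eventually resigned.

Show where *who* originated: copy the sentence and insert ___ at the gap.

The filler 'who' is interpreted as the direct object of 'urge'. The gap is right after 'urge'.

The guest who Hiroshi can instruct Marco to urge ___ to reject the budget eventually resigned.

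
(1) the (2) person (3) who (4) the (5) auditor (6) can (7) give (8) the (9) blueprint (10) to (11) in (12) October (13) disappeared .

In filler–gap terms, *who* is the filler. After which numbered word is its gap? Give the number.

The filler 'who' is interpreted as the object of the preposition 'to' (recipient of 'give'). Fronting leaves a gap immediately after 'to':
The person who the auditor can give the blueprint to ___ in October disappeared.
'to' is word 10.

10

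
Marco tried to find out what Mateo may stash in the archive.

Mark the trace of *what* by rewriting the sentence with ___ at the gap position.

Marco tried to find out what Mateo may stash ___ in the archive.

In situ: Mateo may stash what in the archive.
The filler 'what' is interpreted as the direct object of 'stash'. The gap is right after 'stash'.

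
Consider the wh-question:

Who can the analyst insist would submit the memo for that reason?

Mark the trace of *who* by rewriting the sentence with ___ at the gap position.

Underlying clause: The analyst can insist who would submit the memo for that reason.
'who' functions as the subject of the clause embedded under 'insist'. The gap is right after 'insist'.

Who can the analyst insist ___ would submit the memo for that reason?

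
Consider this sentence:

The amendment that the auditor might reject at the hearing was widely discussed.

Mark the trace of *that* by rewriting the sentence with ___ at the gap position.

The amendment that the auditor might reject ___ at the hearing was widely discussed.

'that' is the direct object of 'reject'. The gap is right after 'reject'.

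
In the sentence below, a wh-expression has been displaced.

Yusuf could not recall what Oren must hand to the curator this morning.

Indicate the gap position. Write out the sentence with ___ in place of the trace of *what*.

Yusuf could not recall what Oren must hand ___ to the curator this morning.

Before movement: Oren must hand what to the curator this morning.
'what' is the direct object of 'hand'. The gap is right after 'hand'.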